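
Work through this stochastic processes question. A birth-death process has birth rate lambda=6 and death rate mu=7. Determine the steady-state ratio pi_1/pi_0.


For birth-death process, pi_n/pi_0 = (lambda/mu)^n
= (6/7)^1
= 0.8571

0.8571


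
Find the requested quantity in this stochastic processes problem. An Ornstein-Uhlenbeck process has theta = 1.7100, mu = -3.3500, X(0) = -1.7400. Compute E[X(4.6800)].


E[X(t)] = mu + (X(0) - mu)*exp(-theta*t)
= -3.3500 + (-1.7400 - -3.3500)*exp(-1.7100*4.6800)
= -3.3500 + 1.6100 * 3.3452e-04
= -3.3495

-3.3495


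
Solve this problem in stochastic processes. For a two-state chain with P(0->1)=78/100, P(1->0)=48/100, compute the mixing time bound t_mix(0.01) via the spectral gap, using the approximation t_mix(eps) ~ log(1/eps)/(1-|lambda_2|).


lambda_2 = |1 - p01 - p10| = |1 - 0.7800 - 0.4800| = 0.2600
t_mix ~ log(1/eps)/(1 - |lambda_2|)
= log(100)/(1 - 0.2600) = 4.6052/0.7400
= 6.2232

6.2232


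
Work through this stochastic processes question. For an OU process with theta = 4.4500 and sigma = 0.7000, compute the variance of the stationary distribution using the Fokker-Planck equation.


Stationary variance = sigma^2 / (2*theta)
= 0.7000^2 / (2*4.4500)
= 0.4900 / 8.9000
= 0.0551

0.0551


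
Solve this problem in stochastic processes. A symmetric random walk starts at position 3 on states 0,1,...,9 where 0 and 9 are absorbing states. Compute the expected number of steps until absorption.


For symmetric RW on 0,...,N with absorbing barriers, E(i) = i*(N-i)
E(3) = 3 * 6 = 18

18


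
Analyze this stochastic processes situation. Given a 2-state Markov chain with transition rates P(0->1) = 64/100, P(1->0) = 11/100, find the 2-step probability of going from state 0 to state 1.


Computing P^2 by matrix multiplication.
P = [[0.3600, 0.6400], [0.1100, 0.8900]]
After raising P to the power 2:
P^2(0,1) = 0.8000

0.8000


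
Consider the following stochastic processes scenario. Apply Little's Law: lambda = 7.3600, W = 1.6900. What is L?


Little's Law: L = lambda * W
= 7.3600 * 1.6900
= 12.4384

12.4384


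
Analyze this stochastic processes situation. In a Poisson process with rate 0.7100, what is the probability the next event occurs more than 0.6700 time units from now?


P(X > t) = exp(-lambda * t)
= exp(-0.7100 * 0.6700)
= exp(-0.4757) = 0.6214

0.6214


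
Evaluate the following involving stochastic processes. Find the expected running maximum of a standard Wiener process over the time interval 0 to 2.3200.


E(max B(s)) = sqrt(2t/pi)
= sqrt(2*2.3200/pi)
= sqrt(1.4770)
= 1.2153

1.2153


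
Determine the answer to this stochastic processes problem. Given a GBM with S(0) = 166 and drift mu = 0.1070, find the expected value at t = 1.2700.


E[S(t)] = S(0) * exp(mu * t)
= 166 * exp(0.1070 * 1.2700)
= 166 * 1.1456
= 190.1623

190.1623


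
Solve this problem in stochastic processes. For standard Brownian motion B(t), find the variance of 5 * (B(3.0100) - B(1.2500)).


Var(alpha*(B(t)-B(s))) = alpha^2 * (t-s)
= 5^2 * (3.0100 - 1.2500)
= 25 * 1.7600
= 44.0000

44.0000


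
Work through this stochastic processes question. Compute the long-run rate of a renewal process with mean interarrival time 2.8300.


Long-run renewal rate = 1/E(X)
= 1/2.8300
= 0.3534

0.3534


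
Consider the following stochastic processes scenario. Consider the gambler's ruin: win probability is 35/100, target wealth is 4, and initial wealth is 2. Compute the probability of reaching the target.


Gambler's ruin formula:
r = q/p = 0.6500/0.3500 = 1.8571
P(win) = (1 - r^i)/(1 - r^N)
= (1 - 1.8571^2)/(1 - 1.8571^4)
= 0.2248

0.2248


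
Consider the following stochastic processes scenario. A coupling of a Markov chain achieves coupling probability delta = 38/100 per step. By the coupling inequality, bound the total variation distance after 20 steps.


TV distance bound <= (1-delta)^n
= (1 - 0.3800)^20
= 0.6200^20
= 7.0442e-05

7.0442e-05


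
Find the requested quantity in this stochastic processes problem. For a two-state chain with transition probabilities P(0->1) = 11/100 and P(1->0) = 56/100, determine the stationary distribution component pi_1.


Stationary distribution: pi_0 = p10/(p01+p10), pi_1 = p01/(p01+p10)
p01 = 0.1100, p10 = 0.5600
pi_1 = 0.1642

0.1642


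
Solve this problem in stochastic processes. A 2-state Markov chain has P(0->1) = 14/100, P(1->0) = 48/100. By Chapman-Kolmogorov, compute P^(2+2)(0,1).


P^4 = P^2 * P^2
Computing via matrix multiplication of the transition matrix.
Entry (0,1) of P^4 = 0.2211

0.2211


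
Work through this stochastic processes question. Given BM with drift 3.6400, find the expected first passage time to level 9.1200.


Expected first passage time = a/mu
= 9.1200/3.6400
= 2.5055

2.5055


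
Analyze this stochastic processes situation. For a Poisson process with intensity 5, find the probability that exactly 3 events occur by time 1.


P(N(t)=k) = (lambda*t)^k * exp(-lambda*t) / k!
lambda*t = 5
= 5^3 * exp(-5) / 3!
= 125 * 0.0067 / 6
= 0.1404

0.1404


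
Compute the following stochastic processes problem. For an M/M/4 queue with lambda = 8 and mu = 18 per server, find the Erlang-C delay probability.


a = lambda/mu = 0.4444
rho = a/c = 0.1111
Erlang-C formula applied:
C(c,a) = 0.0012

0.0012


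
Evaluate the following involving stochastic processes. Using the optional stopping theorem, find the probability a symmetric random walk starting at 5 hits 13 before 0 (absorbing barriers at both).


By optional stopping theorem: E(M at tau) = M(0) = 5
P(hit 13)*13 + P(hit 0)*0 = 5
P(hit 13) = (5 - 0)/(13 - 0) = 5/13 = 0.3846

0.3846


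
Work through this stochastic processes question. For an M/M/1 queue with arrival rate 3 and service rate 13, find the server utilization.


rho = lambda/mu
= 3/13
= 0.2308

0.2308


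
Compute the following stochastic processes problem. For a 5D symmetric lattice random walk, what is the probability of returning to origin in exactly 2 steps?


P(return in 2 steps) = P(reverse first step) = 1/(2d)
= 1/10
= 0.1000

0.1000


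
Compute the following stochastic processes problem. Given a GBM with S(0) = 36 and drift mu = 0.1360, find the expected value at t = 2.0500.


E[S(t)] = S(0) * exp(mu * t)
= 36 * exp(0.1360 * 2.0500)
= 36 * 1.3215
= 47.5755

47.5755


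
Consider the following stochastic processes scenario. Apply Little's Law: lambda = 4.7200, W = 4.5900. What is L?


Little's Law: L = lambda * W
= 4.7200 * 4.5900
= 21.6648

21.6648


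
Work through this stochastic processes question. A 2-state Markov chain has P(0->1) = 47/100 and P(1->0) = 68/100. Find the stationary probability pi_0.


Stationary distribution: pi_0 = p10/(p01+p10), pi_1 = p01/(p01+p10)
p01 = 0.4700, p10 = 0.6800
pi_0 = 0.5913

0.5913


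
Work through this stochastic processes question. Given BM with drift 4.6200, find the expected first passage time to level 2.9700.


Expected first passage time = a/mu
= 2.9700/4.6200
= 0.6429

0.6429


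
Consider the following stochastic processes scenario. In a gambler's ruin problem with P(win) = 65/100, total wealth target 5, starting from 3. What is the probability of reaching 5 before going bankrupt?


Gambler's ruin formula:
r = q/p = 0.3500/0.6500 = 0.5385
P(win) = (1 - r^i)/(1 - r^N)
= (1 - 0.5385^3)/(1 - 0.5385^5)
= 0.8839

0.8839


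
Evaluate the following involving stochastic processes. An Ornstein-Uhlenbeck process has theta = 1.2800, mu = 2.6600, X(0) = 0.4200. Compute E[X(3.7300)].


E[X(t)] = mu + (X(0) - mu)*exp(-theta*t)
= 2.6600 + (0.4200 - 2.6600)*exp(-1.2800*3.7300)
= 2.6600 + -2.2400 * 0.0084
= 2.6411

2.6411


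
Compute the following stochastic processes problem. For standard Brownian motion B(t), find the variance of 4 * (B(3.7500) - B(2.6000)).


Var(alpha*(B(t)-B(s))) = alpha^2 * (t-s)
= 4^2 * (3.7500 - 2.6000)
= 16 * 1.1500
= 18.4000

18.4000


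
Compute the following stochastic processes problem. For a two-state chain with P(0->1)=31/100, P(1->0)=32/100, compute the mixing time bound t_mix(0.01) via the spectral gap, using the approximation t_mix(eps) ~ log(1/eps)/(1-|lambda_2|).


lambda_2 = |1 - p01 - p10| = |1 - 0.3100 - 0.3200| = 0.3700
t_mix ~ log(1/eps)/(1 - |lambda_2|)
= log(100)/(1 - 0.3700) = 4.6052/0.6300
= 7.3098

7.3098


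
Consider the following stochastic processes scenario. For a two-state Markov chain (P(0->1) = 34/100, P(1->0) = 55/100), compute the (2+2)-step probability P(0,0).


P^4 = P^2 * P^2
Computing via matrix multiplication of the transition matrix.
Entry (0,0) of P^4 = 0.6180

0.6180


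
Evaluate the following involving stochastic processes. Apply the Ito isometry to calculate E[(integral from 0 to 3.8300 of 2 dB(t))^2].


By Ito isometry: E[(int f dB)^2] = int f^2 dt
= 2^2 * 3.8300
= 4 * 3.8300 = 15.3200

15.3200


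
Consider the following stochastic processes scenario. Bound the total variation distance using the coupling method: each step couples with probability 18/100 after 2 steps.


TV distance bound <= (1-delta)^n
= (1 - 0.1800)^2
= 0.8200^2
= 0.6724

0.6724


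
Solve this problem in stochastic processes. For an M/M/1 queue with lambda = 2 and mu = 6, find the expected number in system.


rho = 2/6 = 0.3333
L = rho/(1-rho)
= 0.3333/0.6667
= 0.5000

0.5000


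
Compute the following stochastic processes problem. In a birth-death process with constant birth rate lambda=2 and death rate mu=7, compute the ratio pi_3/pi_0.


For birth-death process, pi_n/pi_0 = (lambda/mu)^n
= (2/7)^3
= 0.0233

0.0233


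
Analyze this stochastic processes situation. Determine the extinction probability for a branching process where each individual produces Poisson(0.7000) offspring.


Since mu = 0.7000 <= 1, extinction probability = 1.

1.0000


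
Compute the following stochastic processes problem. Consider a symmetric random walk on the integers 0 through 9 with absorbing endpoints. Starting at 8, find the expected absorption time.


For symmetric RW on 0,...,N with absorbing barriers, E(i) = i*(N-i)
E(8) = 8 * 1 = 8

8


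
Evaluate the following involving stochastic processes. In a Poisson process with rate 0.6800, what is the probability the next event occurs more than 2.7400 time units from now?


P(X > t) = exp(-lambda * t)
= exp(-0.6800 * 2.7400)
= exp(-1.8632) = 0.1552

0.1552


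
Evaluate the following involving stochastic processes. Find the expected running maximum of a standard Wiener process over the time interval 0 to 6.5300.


E(max B(s)) = sqrt(2t/pi)
= sqrt(2*6.5300/pi)
= sqrt(4.1571)
= 2.0389

2.0389


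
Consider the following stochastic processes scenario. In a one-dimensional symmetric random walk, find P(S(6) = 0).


P(S(6) = 0) = C(6,3) / 4^3
= 20 / 64
= 0.3125

0.3125


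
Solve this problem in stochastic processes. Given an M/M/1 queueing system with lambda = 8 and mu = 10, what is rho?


rho = lambda/mu
= 8/10
= 0.8000

0.8000


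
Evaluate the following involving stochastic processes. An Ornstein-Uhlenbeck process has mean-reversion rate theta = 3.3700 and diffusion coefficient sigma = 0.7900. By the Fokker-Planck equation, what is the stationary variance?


Stationary variance = sigma^2 / (2*theta)
= 0.7900^2 / (2*3.3700)
= 0.6241 / 6.7400
= 0.0926

0.0926


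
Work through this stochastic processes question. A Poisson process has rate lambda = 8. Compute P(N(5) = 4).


P(N(t)=k) = (lambda*t)^k * exp(-lambda*t) / k!
lambda*t = 40
= 40^4 * exp(-40) / 4!
= 2560000 * 4.2484e-18 / 24
= 4.5316e-13

4.5316e-13


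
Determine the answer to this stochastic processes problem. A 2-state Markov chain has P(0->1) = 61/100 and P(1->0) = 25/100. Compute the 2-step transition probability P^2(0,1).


Computing P^2 by matrix multiplication.
P = [[0.3900, 0.6100], [0.2500, 0.7500]]
After raising P to the power 2:
P^2(0,1) = 0.6954

0.6954


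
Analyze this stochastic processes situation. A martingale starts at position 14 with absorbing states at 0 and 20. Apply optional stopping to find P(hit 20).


By optional stopping theorem: E(M at tau) = M(0) = 14
P(hit 20)*20 + P(hit 0)*0 = 14
P(hit 20) = (14 - 0)/(20 - 0) = 7/10 = 0.7000

0.7000


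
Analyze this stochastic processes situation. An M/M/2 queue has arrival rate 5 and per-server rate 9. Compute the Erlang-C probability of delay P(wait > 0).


a = lambda/mu = 0.5556
rho = a/c = 0.2778
Erlang-C formula applied:
C(c,a) = 0.1208

0.1208


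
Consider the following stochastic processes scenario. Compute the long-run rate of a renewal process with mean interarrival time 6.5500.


Long-run renewal rate = 1/E(X)
= 1/6.5500
= 0.1527

0.1527


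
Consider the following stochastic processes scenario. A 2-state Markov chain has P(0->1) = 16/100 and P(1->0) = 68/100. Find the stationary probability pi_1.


Stationary distribution: pi_0 = p10/(p01+p10), pi_1 = p01/(p01+p10)
p01 = 0.1600, p10 = 0.6800
pi_1 = 0.1905

0.1905


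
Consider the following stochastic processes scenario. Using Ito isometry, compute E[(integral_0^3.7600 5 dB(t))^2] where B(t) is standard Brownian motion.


By Ito isometry: E[(int f dB)^2] = int f^2 dt
= 5^2 * 3.7600
= 25 * 3.7600 = 94.0000

94.0000


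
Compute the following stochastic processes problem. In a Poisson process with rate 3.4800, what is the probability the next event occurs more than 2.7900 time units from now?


P(X > t) = exp(-lambda * t)
= exp(-3.4800 * 2.7900)
= exp(-9.7092) = 6.0722e-05

6.0722e-05


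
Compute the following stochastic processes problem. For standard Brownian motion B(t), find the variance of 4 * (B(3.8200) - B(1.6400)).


Var(alpha*(B(t)-B(s))) = alpha^2 * (t-s)
= 4^2 * (3.8200 - 1.6400)
= 16 * 2.1800
= 34.8800

34.8800


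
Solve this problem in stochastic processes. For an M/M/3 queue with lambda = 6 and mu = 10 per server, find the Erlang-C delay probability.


a = lambda/mu = 0.6000
rho = a/c = 0.2000
Erlang-C formula applied:
C(c,a) = 0.0247

0.0247


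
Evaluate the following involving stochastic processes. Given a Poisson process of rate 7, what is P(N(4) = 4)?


P(N(t)=k) = (lambda*t)^k * exp(-lambda*t) / k!
lambda*t = 28
= 28^4 * exp(-28) / 4!
= 614656 * 6.9144e-13 / 24
= 1.7708e-08

1.7708e-08


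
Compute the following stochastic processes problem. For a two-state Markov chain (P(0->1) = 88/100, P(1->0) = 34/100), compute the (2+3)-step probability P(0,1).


P^5 = P^2 * P^3
Computing via matrix multiplication of the transition matrix.
Entry (0,1) of P^5 = 0.7217

0.7217


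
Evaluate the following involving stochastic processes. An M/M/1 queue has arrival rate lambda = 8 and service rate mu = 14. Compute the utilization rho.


rho = lambda/mu
= 8/14
= 0.5714

0.5714


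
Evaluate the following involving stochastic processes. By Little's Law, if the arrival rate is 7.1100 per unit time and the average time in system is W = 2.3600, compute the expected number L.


Little's Law: L = lambda * W
= 7.1100 * 2.3600
= 16.7796

16.7796


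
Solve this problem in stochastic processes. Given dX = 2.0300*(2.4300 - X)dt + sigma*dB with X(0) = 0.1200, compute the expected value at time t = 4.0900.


E[X(t)] = mu + (X(0) - mu)*exp(-theta*t)
= 2.4300 + (0.1200 - 2.4300)*exp(-2.0300*4.0900)
= 2.4300 + -2.3100 * 2.4785e-04
= 2.4294

2.4294


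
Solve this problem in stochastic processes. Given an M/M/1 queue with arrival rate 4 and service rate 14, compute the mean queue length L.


rho = 4/14 = 0.2857
L = rho/(1-rho)
= 0.2857/0.7143
= 0.4000

0.4000


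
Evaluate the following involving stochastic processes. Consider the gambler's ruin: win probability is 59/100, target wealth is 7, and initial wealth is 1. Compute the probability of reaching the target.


Gambler's ruin formula:
r = q/p = 0.4100/0.5900 = 0.6949
P(win) = (1 - r^i)/(1 - r^N)
= (1 - 0.6949^1)/(1 - 0.6949^7)
= 0.3310

0.3310


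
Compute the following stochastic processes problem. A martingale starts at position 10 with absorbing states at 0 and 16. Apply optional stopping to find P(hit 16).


By optional stopping theorem: E(M at tau) = M(0) = 10
P(hit 16)*16 + P(hit 0)*0 = 10
P(hit 16) = (10 - 0)/(16 - 0) = 5/8 = 0.6250

0.6250


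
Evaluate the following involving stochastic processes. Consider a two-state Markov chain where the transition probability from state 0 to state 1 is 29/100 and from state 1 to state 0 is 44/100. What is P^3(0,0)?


Computing P^3 by matrix multiplication.
P = [[0.7100, 0.2900], [0.4400, 0.5600]]
After raising P to the power 3:
P^3(0,0) = 0.6106

0.6106


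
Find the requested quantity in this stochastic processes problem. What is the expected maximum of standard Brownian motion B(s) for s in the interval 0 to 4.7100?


E(max B(s)) = sqrt(2t/pi)
= sqrt(2*4.7100/pi)
= sqrt(2.9985)
= 1.7316

1.7316


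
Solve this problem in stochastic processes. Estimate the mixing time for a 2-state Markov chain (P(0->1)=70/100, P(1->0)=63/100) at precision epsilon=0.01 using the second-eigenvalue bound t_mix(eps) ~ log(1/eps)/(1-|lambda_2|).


lambda_2 = |1 - p01 - p10| = |1 - 0.7000 - 0.6300| = 0.3300
t_mix ~ log(1/eps)/(1 - |lambda_2|)
= log(100)/(1 - 0.3300) = 4.6052/0.6700
= 6.8734

6.8734


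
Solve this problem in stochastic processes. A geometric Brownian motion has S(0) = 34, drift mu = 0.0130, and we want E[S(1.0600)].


E[S(t)] = S(0) * exp(mu * t)
= 34 * exp(0.0130 * 1.0600)
= 34 * 1.0139
= 34.4718

34.4718


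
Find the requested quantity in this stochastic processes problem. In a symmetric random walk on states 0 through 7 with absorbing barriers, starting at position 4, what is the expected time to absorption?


For symmetric RW on 0,...,N with absorbing barriers, E(i) = i*(N-i)
E(4) = 4 * 3 = 12

12


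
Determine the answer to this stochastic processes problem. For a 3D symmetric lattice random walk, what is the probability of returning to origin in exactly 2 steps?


P(return in 2 steps) = P(reverse first step) = 1/(2d)
= 1/6
= 0.1667

0.1667


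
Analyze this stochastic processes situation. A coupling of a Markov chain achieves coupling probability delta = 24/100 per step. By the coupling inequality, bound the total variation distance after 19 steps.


TV distance bound <= (1-delta)^n
= (1 - 0.2400)^19
= 0.7600^19
= 0.0054

0.0054


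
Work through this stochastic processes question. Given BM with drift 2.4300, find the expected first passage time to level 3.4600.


Expected first passage time = a/mu
= 3.4600/2.4300
= 1.4239

1.4239


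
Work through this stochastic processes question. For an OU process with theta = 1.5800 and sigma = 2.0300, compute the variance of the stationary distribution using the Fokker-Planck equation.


Stationary variance = sigma^2 / (2*theta)
= 2.0300^2 / (2*1.5800)
= 4.1209 / 3.1600
= 1.3041

1.3041


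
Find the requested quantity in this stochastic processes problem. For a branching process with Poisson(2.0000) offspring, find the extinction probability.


Since mu = 2.0000 > 1, extinction prob q < 1.
Solve s = exp(mu*(s-1)) iteratively.
q = 0.2032

0.2032


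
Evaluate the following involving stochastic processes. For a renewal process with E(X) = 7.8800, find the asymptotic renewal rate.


Long-run renewal rate = 1/E(X)
= 1/7.8800
= 0.1269

0.1269


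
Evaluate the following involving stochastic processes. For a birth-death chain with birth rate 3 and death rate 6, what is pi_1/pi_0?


For birth-death process, pi_n/pi_0 = (lambda/mu)^n
= (3/6)^1
= 0.5000

0.5000


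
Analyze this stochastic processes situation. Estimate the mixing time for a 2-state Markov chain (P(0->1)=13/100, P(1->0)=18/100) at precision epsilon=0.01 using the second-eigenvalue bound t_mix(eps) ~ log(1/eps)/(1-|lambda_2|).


lambda_2 = |1 - p01 - p10| = |1 - 0.1300 - 0.1800| = 0.6900
t_mix ~ log(1/eps)/(1 - |lambda_2|)
= log(100)/(1 - 0.6900) = 4.6052/0.3100
= 14.8554

14.8554


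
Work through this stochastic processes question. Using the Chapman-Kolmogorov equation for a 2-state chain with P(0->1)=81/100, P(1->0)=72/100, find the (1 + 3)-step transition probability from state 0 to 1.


P^4 = P^1 * P^3
Computing via matrix multiplication of the transition matrix.
Entry (0,1) of P^4 = 0.4876

0.4876


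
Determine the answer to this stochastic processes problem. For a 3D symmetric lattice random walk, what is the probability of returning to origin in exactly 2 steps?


P(return in 2 steps) = P(reverse first step) = 1/(2d)
= 1/6
= 0.1667

0.1667


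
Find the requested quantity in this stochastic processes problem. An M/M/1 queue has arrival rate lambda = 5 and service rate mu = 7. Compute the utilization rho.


rho = lambda/mu
= 5/7
= 0.7143

0.7143


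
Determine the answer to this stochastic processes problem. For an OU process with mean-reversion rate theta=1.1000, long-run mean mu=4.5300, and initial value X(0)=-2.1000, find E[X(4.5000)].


E[X(t)] = mu + (X(0) - mu)*exp(-theta*t)
= 4.5300 + (-2.1000 - 4.5300)*exp(-1.1000*4.5000)
= 4.5300 + -6.6300 * 0.0071
= 4.4830

4.4830


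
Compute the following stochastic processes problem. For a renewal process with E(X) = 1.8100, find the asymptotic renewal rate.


Long-run renewal rate = 1/E(X)
= 1/1.8100
= 0.5525

0.5525


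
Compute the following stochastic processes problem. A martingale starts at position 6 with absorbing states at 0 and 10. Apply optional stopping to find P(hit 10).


By optional stopping theorem: E(M at tau) = M(0) = 6
P(hit 10)*10 + P(hit 0)*0 = 6
P(hit 10) = (6 - 0)/(10 - 0) = 3/5 = 0.6000

0.6000


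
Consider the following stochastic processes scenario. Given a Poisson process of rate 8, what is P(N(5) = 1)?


P(N(t)=k) = (lambda*t)^k * exp(-lambda*t) / k!
lambda*t = 40
= 40^1 * exp(-40) / 1!
= 40 * 4.2484e-18 / 1
= 1.6993e-16

1.6993e-16


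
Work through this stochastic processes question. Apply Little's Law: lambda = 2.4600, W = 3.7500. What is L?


Little's Law: L = lambda * W
= 2.4600 * 3.7500
= 9.2250

9.2250


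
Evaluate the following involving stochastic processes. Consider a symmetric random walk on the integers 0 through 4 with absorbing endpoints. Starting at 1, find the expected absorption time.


For symmetric RW on 0,...,N with absorbing barriers, E(i) = i*(N-i)
E(1) = 1 * 3 = 3

3


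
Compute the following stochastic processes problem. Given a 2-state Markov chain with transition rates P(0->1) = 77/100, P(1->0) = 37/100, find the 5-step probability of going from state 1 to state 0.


Computing P^5 by matrix multiplication.
P = [[0.2300, 0.7700], [0.3700, 0.6300]]
After raising P to the power 5:
P^5(1,0) = 0.3246

0.3246


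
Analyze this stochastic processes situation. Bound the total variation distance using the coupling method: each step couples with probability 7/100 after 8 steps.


TV distance bound <= (1-delta)^n
= (1 - 0.0700)^8
= 0.9300^8
= 0.5596

0.5596


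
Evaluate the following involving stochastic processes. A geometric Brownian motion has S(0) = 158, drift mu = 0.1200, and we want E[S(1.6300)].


E[S(t)] = S(0) * exp(mu * t)
= 158 * exp(0.1200 * 1.6300)
= 158 * 1.2160
= 192.1344

192.1344


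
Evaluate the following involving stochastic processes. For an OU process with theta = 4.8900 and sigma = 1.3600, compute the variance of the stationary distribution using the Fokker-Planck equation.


Stationary variance = sigma^2 / (2*theta)
= 1.3600^2 / (2*4.8900)
= 1.8496 / 9.7800
= 0.1891

0.1891


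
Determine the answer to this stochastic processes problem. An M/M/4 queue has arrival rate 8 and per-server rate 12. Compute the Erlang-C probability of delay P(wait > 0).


a = lambda/mu = 0.6667
rho = a/c = 0.1667
Erlang-C formula applied:
C(c,a) = 0.0051

0.0051


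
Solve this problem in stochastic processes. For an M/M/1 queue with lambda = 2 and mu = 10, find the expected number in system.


rho = 2/10 = 0.2000
L = rho/(1-rho)
= 0.2000/0.8000
= 0.2500

0.2500


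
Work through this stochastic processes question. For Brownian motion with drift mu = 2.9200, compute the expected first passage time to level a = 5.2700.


Expected first passage time = a/mu
= 5.2700/2.9200
= 1.8048

1.8048


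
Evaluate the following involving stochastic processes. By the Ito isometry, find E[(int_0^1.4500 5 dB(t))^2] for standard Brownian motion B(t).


By Ito isometry: E[(int f dB)^2] = int f^2 dt
= 5^2 * 1.4500
= 25 * 1.4500 = 36.2500

36.2500


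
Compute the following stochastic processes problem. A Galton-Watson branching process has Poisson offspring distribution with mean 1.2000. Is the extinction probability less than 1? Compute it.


Since mu = 1.2000 > 1, extinction prob q < 1.
Solve s = exp(mu*(s-1)) iteratively.
q = 0.6863

0.6863


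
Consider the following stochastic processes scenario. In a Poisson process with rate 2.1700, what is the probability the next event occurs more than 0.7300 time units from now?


P(X > t) = exp(-lambda * t)
= exp(-2.1700 * 0.7300)
= exp(-1.5841) = 0.2051

0.2051


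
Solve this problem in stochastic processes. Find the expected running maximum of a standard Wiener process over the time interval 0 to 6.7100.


E(max B(s)) = sqrt(2t/pi)
= sqrt(2*6.7100/pi)
= sqrt(4.2717)
= 2.0668

2.0668


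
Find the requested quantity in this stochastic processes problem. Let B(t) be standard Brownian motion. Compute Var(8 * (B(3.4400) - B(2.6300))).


Var(alpha*(B(t)-B(s))) = alpha^2 * (t-s)
= 8^2 * (3.4400 - 2.6300)
= 64 * 0.8100
= 51.8400

51.8400


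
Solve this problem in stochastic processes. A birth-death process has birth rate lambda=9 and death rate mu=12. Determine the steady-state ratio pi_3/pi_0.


For birth-death process, pi_n/pi_0 = (lambda/mu)^n
= (9/12)^3
= 0.4219

0.4219


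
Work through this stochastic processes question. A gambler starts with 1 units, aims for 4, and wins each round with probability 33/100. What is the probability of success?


Gambler's ruin formula:
r = q/p = 0.6700/0.3300 = 2.0303
P(win) = (1 - r^i)/(1 - r^N)
= (1 - 2.0303^1)/(1 - 2.0303^4)
= 0.0644

0.0644


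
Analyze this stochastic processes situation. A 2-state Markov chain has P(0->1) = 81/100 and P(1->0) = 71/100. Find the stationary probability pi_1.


Stationary distribution: pi_0 = p10/(p01+p10), pi_1 = p01/(p01+p10)
p01 = 0.8100, p10 = 0.7100
pi_1 = 0.5329

0.5329


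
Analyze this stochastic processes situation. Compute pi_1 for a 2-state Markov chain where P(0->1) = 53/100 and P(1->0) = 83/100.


Stationary distribution: pi_0 = p10/(p01+p10), pi_1 = p01/(p01+p10)
p01 = 0.5300, p10 = 0.8300
pi_1 = 0.3897

0.3897


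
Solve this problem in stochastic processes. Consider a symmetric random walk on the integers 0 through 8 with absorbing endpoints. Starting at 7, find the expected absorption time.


For symmetric RW on 0,...,N with absorbing barriers, E(i) = i*(N-i)
E(7) = 7 * 1 = 7

7


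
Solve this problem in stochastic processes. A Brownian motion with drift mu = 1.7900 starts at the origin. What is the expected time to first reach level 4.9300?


Expected first passage time = a/mu
= 4.9300/1.7900
= 2.7542

2.7542


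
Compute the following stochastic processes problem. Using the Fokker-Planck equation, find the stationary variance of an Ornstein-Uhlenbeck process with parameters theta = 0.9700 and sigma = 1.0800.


Stationary variance = sigma^2 / (2*theta)
= 1.0800^2 / (2*0.9700)
= 1.1664 / 1.9400
= 0.6012

0.6012


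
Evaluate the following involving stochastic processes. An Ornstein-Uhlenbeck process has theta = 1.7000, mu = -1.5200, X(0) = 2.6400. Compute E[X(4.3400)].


E[X(t)] = mu + (X(0) - mu)*exp(-theta*t)
= -1.5200 + (2.6400 - -1.5200)*exp(-1.7000*4.3400)
= -1.5200 + 4.1600 * 6.2485e-04
= -1.5174

-1.5174


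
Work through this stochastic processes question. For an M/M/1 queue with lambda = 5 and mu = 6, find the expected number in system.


rho = 5/6 = 0.8333
L = rho/(1-rho)
= 0.8333/0.1667
= 5.0000

5.0000


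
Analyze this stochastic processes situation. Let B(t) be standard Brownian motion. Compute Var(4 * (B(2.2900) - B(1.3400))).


Var(alpha*(B(t)-B(s))) = alpha^2 * (t-s)
= 4^2 * (2.2900 - 1.3400)
= 16 * 0.9500
= 15.2000

15.2000


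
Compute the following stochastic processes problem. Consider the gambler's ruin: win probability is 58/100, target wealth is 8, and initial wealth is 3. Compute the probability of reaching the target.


Gambler's ruin formula:
r = q/p = 0.4200/0.5800 = 0.7241
P(win) = (1 - r^i)/(1 - r^N)
= (1 - 0.7241^3)/(1 - 0.7241^8)
= 0.6710

0.6710


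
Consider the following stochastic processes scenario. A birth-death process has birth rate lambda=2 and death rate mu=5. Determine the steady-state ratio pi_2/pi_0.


For birth-death process, pi_n/pi_0 = (lambda/mu)^n
= (2/5)^2
= 0.1600

0.1600


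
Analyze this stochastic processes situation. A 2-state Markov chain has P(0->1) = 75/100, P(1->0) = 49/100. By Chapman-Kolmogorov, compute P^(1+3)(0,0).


P^4 = P^1 * P^3
Computing via matrix multiplication of the transition matrix.
Entry (0,0) of P^4 = 0.3972

0.3972


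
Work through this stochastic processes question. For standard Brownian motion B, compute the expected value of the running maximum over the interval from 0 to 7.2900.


E(max B(s)) = sqrt(2t/pi)
= sqrt(2*7.2900/pi)
= sqrt(4.6410)
= 2.1543

2.1543


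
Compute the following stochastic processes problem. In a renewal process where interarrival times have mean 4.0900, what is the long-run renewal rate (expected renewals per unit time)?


Long-run renewal rate = 1/E(X)
= 1/4.0900
= 0.2445

0.2445


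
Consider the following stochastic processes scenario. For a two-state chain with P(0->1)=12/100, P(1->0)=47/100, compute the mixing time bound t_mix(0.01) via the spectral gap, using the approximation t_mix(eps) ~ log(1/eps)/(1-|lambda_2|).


lambda_2 = |1 - p01 - p10| = |1 - 0.1200 - 0.4700| = 0.4100
t_mix ~ log(1/eps)/(1 - |lambda_2|)
= log(100)/(1 - 0.4100) = 4.6052/0.5900
= 7.8054

7.8054


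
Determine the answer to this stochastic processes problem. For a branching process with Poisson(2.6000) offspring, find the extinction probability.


Since mu = 2.6000 > 1, extinction prob q < 1.
Solve s = exp(mu*(s-1)) iteratively.
q = 0.0951

0.0951


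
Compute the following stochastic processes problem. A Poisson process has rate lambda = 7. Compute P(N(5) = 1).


P(N(t)=k) = (lambda*t)^k * exp(-lambda*t) / k!
lambda*t = 35
= 35^1 * exp(-35) / 1!
= 35 * 6.3051e-16 / 1
= 2.2068e-14

2.2068e-14


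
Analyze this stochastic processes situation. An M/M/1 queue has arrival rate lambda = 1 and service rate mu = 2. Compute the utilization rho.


rho = lambda/mu
= 1/2
= 0.5000

0.5000


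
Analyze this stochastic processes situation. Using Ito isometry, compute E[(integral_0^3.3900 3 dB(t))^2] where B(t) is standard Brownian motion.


By Ito isometry: E[(int f dB)^2] = int f^2 dt
= 3^2 * 3.3900
= 9 * 3.3900 = 30.5100

30.5100


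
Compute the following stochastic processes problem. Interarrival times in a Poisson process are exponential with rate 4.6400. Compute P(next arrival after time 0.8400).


P(X > t) = exp(-lambda * t)
= exp(-4.6400 * 0.8400)
= exp(-3.8976) = 0.0203

0.0203


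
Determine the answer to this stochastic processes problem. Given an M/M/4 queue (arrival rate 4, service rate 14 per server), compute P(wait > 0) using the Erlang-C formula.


a = lambda/mu = 0.2857
rho = a/c = 0.0714
Erlang-C formula applied:
C(c,a) = 2.2471e-04

2.2471e-04


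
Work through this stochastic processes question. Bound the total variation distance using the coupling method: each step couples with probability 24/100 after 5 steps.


TV distance bound <= (1-delta)^n
= (1 - 0.2400)^5
= 0.7600^5
= 0.2536

0.2536


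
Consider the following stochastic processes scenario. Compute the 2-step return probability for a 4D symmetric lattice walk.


P(return in 2 steps) = P(reverse first step) = 1/(2d)
= 1/8
= 0.1250

0.1250


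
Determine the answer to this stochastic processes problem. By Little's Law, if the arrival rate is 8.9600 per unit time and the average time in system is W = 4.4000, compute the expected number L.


Little's Law: L = lambda * W
= 8.9600 * 4.4000
= 39.4240

39.4240


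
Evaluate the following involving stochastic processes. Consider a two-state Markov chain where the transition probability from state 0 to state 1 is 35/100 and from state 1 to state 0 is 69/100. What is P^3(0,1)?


Computing P^3 by matrix multiplication.
P = [[0.6500, 0.3500], [0.6900, 0.3100]]
After raising P to the power 3:
P^3(0,1) = 0.3366

0.3366


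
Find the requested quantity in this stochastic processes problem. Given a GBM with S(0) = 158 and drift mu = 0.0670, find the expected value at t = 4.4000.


E[S(t)] = S(0) * exp(mu * t)
= 158 * exp(0.0670 * 4.4000)
= 158 * 1.3429
= 212.1715

212.1715


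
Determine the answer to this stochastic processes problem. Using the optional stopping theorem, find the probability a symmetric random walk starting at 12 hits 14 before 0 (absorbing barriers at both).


By optional stopping theorem: E(M at tau) = M(0) = 12
P(hit 14)*14 + P(hit 0)*0 = 12
P(hit 14) = (12 - 0)/(14 - 0) = 6/7 = 0.8571

0.8571


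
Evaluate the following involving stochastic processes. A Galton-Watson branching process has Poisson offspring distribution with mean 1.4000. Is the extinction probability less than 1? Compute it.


Since mu = 1.4000 > 1, extinction prob q < 1.
Solve s = exp(mu*(s-1)) iteratively.
q = 0.4890

0.4890


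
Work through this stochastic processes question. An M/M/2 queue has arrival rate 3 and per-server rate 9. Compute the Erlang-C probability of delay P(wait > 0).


a = lambda/mu = 0.3333
rho = a/c = 0.1667
Erlang-C formula applied:
C(c,a) = 0.0476

0.0476


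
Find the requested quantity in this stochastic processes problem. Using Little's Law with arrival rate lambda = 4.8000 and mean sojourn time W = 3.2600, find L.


Little's Law: L = lambda * W
= 4.8000 * 3.2600
= 15.6480

15.6480


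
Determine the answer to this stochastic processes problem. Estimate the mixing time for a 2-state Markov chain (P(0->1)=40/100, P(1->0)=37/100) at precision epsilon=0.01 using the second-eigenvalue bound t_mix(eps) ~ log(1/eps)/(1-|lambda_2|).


lambda_2 = |1 - p01 - p10| = |1 - 0.4000 - 0.3700| = 0.2300
t_mix ~ log(1/eps)/(1 - |lambda_2|)
= log(100)/(1 - 0.2300) = 4.6052/0.7700
= 5.9807

5.9807


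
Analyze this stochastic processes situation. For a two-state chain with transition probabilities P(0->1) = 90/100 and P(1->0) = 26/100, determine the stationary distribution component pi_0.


Stationary distribution: pi_0 = p10/(p01+p10), pi_1 = p01/(p01+p10)
p01 = 0.9000, p10 = 0.2600
pi_0 = 0.2241

0.2241


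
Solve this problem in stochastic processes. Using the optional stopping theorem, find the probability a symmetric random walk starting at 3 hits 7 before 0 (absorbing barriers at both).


By optional stopping theorem: E(M at tau) = M(0) = 3
P(hit 7)*7 + P(hit 0)*0 = 3
P(hit 7) = (3 - 0)/(7 - 0) = 3/7 = 0.4286

0.4286


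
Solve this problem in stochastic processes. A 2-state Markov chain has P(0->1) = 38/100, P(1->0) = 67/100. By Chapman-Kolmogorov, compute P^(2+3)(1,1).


P^5 = P^2 * P^3
Computing via matrix multiplication of the transition matrix.
Entry (1,1) of P^5 = 0.3619

0.3619


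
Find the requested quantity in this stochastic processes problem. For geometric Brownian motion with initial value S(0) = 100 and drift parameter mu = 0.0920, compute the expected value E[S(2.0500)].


E[S(t)] = S(0) * exp(mu * t)
= 100 * exp(0.0920 * 2.0500)
= 100 * 1.2076
= 120.7558

120.7558


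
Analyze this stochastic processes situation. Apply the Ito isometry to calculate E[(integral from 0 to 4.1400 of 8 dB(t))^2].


By Ito isometry: E[(int f dB)^2] = int f^2 dt
= 8^2 * 4.1400
= 64 * 4.1400 = 264.9600

264.9600


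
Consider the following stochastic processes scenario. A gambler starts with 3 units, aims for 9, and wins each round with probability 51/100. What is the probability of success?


Gambler's ruin formula:
r = q/p = 0.4900/0.5100 = 0.9608
P(win) = (1 - r^i)/(1 - r^N)
= (1 - 0.9608^3)/(1 - 0.9608^9)
= 0.3740

0.3740


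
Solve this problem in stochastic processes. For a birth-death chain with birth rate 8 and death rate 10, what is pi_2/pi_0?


For birth-death process, pi_n/pi_0 = (lambda/mu)^n
= (8/10)^2
= 0.6400

0.6400


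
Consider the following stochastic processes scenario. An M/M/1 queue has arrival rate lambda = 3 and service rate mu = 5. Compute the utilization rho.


rho = lambda/mu
= 3/5
= 0.6000

0.6000


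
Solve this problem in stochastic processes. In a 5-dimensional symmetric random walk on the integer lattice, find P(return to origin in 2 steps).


P(return in 2 steps) = P(reverse first step) = 1/(2d)
= 1/10
= 0.1000

0.1000


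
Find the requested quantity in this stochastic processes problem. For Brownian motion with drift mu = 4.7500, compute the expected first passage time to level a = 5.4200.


Expected first passage time = a/mu
= 5.4200/4.7500
= 1.1411

1.1411


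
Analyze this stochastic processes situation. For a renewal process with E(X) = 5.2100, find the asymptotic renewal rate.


Long-run renewal rate = 1/E(X)
= 1/5.2100
= 0.1919

0.1919


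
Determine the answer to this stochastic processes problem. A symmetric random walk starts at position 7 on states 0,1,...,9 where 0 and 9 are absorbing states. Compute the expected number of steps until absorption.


For symmetric RW on 0,...,N with absorbing barriers, E(i) = i*(N-i)
E(7) = 7 * 2 = 14

14


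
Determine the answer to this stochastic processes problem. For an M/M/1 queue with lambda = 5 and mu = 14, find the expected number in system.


rho = 5/14 = 0.3571
L = rho/(1-rho)
= 0.3571/0.6429
= 0.5556

0.5556


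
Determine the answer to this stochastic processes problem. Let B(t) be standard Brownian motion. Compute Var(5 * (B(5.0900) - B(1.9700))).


Var(alpha*(B(t)-B(s))) = alpha^2 * (t-s)
= 5^2 * (5.0900 - 1.9700)
= 25 * 3.1200
= 78.0000

78.0000


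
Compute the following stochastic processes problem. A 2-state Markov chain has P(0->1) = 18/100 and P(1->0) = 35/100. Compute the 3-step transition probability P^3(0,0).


Computing P^3 by matrix multiplication.
P = [[0.8200, 0.1800], [0.3500, 0.6500]]
After raising P to the power 3:
P^3(0,0) = 0.6956

0.6956


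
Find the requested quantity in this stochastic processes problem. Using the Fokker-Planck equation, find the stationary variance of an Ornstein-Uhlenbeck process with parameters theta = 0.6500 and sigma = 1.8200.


Stationary variance = sigma^2 / (2*theta)
= 1.8200^2 / (2*0.6500)
= 3.3124 / 1.3000
= 2.5480

2.5480


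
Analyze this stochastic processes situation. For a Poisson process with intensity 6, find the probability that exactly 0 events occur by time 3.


P(N(t)=k) = (lambda*t)^k * exp(-lambda*t) / k!
lambda*t = 18
= 18^0 * exp(-18) / 0!
= 1 * 1.5230e-08 / 1
= 1.5230e-08

1.5230e-08


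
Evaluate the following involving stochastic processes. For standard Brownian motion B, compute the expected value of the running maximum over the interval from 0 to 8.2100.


E(max B(s)) = sqrt(2t/pi)
= sqrt(2*8.2100/pi)
= sqrt(5.2266)
= 2.2862

2.2862


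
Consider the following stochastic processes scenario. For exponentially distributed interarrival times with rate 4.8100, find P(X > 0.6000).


P(X > t) = exp(-lambda * t)
= exp(-4.8100 * 0.6000)
= exp(-2.8860) = 0.0558

0.0558


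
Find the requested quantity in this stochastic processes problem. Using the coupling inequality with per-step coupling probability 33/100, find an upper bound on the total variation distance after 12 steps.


TV distance bound <= (1-delta)^n
= (1 - 0.3300)^12
= 0.6700^12
= 0.0082

0.0082
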